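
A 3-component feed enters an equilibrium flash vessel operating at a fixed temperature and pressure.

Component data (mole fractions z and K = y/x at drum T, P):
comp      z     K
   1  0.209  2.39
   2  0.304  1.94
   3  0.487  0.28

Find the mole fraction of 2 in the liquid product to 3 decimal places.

x_2 = 0.242

Let ψ = V/F and solve Σ zᵢ(Kᵢ−1)/(1+ψ(Kᵢ−1)) = 0.
g(0) = ΣzᵢKᵢ − 1 = 0.226 and g(1) = 1 − Σzᵢ/Kᵢ = -0.983, so a root lies in (0, 1).
Newton–Raphson from ψ = 0.5:
  ψ = 0.500: g = -0.1821, g' = -0.881 → ψ = 0.293
  ψ = 0.293: g = -0.0142, g' = -0.775 → ψ = 0.275
Converged at ψ = 0.275.
Compositions from xᵢ = zᵢ/(1+ψ(Kᵢ−1)), yᵢ = Kᵢxᵢ:
  1: x = 0.151, y = 0.361
  2: x = 0.242, y = 0.469
  3: x = 0.607, y = 0.170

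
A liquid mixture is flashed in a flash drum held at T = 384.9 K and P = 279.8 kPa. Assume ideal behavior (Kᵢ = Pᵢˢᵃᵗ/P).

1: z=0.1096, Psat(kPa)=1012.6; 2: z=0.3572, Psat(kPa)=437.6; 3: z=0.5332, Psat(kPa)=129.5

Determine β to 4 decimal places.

Raoult's law: Kᵢ = Pᵢˢᵃᵗ/P = Pᵢˢᵃᵗ/279.8.
  K_1 = 1012.6/279.8 = 3.619014, K_2 = 437.6/279.8 = 1.563974, K_3 = 129.5/279.8 = 0.462831
Let β = V/F and solve Σ zᵢ(Kᵢ−1)/(1+β(Kᵢ−1)) = 0.
Feasibility: ΣzᵢKᵢ = 1.2021, Σzᵢ/Kᵢ = 1.4107 — both > 1, two phases present.
Iterate (Newton) starting at β = 0.32:
  β = 0.3200: g = -0.01905, g' = -0.5284 → β = 0.2839
  β = 0.2839: g = 0.00030, g' = -0.5459 → β = 0.2845
Converged at β = 0.2845.

β = 0.2845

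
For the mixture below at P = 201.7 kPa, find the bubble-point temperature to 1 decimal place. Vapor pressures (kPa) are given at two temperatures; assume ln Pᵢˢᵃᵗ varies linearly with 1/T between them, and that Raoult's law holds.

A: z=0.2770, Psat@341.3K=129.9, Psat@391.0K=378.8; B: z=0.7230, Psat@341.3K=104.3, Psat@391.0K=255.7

T = 370.6 K

Bubble-point temperature: ΣzᵢPᵢˢᵃᵗ(T) = P. Interpolate ln Pᵢˢᵃᵗ = aᵢ + bᵢ/T.
  T = 341.3 K: ΣzᵢPᵢˢᵃᵗ = 111.39 kPa
  T = 391.0 K: ΣzᵢPᵢˢᵃᵗ = 289.80 kPa
  T = 366.1 K: ΣzᵢPᵢˢᵃᵗ = 185.26 kPa
  T = 378.6 K: ΣzᵢPᵢˢᵃᵗ = 233.58 kPa
  T = 372.4 K: ΣzᵢPᵢˢᵃᵗ = 208.61 kPa
  T = 369.2 K: ΣzᵢPᵢˢᵃᵗ = 196.50 kPa
  T = 370.8 K: ΣzᵢPᵢˢᵃᵗ = 202.49 kPa
Interpolating between 369.2 K and 370.8 K gives T ≈ 370.6 K.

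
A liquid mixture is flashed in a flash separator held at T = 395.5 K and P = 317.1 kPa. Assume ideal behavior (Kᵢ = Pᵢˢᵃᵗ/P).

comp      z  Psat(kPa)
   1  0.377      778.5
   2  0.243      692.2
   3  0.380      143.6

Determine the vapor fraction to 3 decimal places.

ψ = 0.850

Raoult's law: Kᵢ = Pᵢˢᵃᵗ/P = Pᵢˢᵃᵗ/317.1.
  K_1 = 778.5/317.1 = 2.45506, K_2 = 692.2/317.1 = 2.18291, K_3 = 143.6/317.1 = 0.45285
Material balance + equilibrium reduce to Σ zᵢ(Kᵢ−1)/(1+ψ(Kᵢ−1)) = 0.
g(0) = ΣzᵢKᵢ − 1 = 0.628 and g(1) = 1 − Σzᵢ/Kᵢ = -0.104, so a root lies in (0, 1).
Newton iteration, ψ⁰ = 0.53:
  ψ = 0.530: g = 0.1936, g' = -0.609 → ψ = 0.848
  ψ = 0.848: g = 0.0011, g' = -0.641 → ψ = 0.850
Converged at ψ = 0.850.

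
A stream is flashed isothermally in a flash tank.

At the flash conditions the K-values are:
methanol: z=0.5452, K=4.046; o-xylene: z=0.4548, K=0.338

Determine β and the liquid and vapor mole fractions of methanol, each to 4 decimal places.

Rachford–Rice: g(β) = Σ zᵢ(Kᵢ−1)/(1+β(Kᵢ−1)) = 0.
Feasibility: ΣzᵢKᵢ = 2.3596, Σzᵢ/Kᵢ = 1.4803 — both > 1, two phases present.
Binary case is linear: z₁(K₁−1)(1+β(K₂−1)) + z₂(K₂−1)(1+β(K₁−1)) = 0
⇒ β = [z₁(K₁−1)+z₂(K₂−1)] / [−(K₁−1)(K₂−1)] = 1.35960/2.01645 = 0.6743
Compositions from xᵢ = zᵢ/(1+β(Kᵢ−1)), yᵢ = Kᵢxᵢ:
  methanol: x = 0.1785, y = 0.7223
  o-xylene: x = 0.8215, y = 0.2777

β = 0.6743, x_methanol = 0.1785, y_methanol = 0.7223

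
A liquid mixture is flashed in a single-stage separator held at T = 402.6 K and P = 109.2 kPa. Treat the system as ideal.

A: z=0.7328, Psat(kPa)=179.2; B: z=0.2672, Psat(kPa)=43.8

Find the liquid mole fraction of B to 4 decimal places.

x_B = 0.5170

Raoult's law: Kᵢ = Pᵢˢᵃᵗ/P = Pᵢˢᵃᵗ/109.2.
  K_A = 179.2/109.2 = 1.641026, K_B = 43.8/109.2 = 0.401099
Rachford–Rice: g(V/F) = Σ zᵢ(Kᵢ−1)/(1+V/F(Kᵢ−1)) = 0.
Check two-phase: ΣzᵢKᵢ = 1.3097 > 1 and Σzᵢ/Kᵢ = 1.1127 > 1, so g(0) = 0.3097 > 0 and g(1) = -0.1127 < 0.
Iterate (Newton) starting at V/F = 0.32:
  V/F = 0.3200: g = 0.19182, g' = -0.3540 → V/F = 0.8619
  V/F = 0.8619: g = -0.02817, g' = -0.5343 → V/F = 0.8091
  V/F = 0.8091: g = -0.00118, g' = -0.4913 → V/F = 0.8067
Converged at V/F = 0.8067.
Compositions from xᵢ = zᵢ/(1+V/F(Kᵢ−1)), yᵢ = Kᵢxᵢ:
  A: x = 0.4830, y = 0.7926
  B: x = 0.5170, y = 0.2074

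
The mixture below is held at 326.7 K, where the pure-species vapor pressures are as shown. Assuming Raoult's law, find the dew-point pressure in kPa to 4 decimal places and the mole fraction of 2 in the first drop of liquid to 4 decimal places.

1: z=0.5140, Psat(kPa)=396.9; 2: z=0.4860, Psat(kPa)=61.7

Pdew = 109.0291 kPa, x_2 = 0.8588

At the dew point ψ → 1, so Σzᵢ/Kᵢ = 1 with Kᵢ = Pᵢˢᵃᵗ/P ⇒ 1/P = Σzᵢ/Pᵢˢᵃᵗ.
1/P = 0.5140/396.9 + 0.4860/61.7 = 0.0091719 ⇒ P = 109.0291 kPa
xᵢ = zᵢP/Pᵢˢᵃᵗ ⇒ x_2 = 0.4860·109.0291/61.7 = 0.8588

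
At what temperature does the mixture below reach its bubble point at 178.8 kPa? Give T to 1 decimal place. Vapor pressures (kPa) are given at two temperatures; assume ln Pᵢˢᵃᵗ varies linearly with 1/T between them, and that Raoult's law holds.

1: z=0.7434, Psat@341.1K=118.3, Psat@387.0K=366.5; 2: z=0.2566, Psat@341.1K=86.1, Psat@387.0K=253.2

T = 359.6 K

Bubble-point temperature: ΣzᵢPᵢˢᵃᵗ(T) = P. Interpolate ln Pᵢˢᵃᵗ = aᵢ + bᵢ/T.
  T = 341.1 K: ΣzᵢPᵢˢᵃᵗ = 110.04 kPa
  T = 387.0 K: ΣzᵢPᵢˢᵃᵗ = 337.43 kPa
  T = 364.1 K: ΣzᵢPᵢˢᵃᵗ = 199.85 kPa
  T = 352.6 K: ΣzᵢPᵢˢᵃᵗ = 149.74 kPa
  T = 358.4 K: ΣzᵢPᵢˢᵃᵗ = 173.61 kPa
  T = 361.2 K: ΣzᵢPᵢˢᵃᵗ = 186.14 kPa
Interpolating between 358.4 K and 361.2 K gives T ≈ 359.6 K.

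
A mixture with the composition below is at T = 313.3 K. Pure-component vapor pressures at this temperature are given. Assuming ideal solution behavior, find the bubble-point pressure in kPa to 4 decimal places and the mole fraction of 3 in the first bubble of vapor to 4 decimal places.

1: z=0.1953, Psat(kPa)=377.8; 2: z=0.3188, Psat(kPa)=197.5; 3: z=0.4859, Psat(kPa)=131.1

At the bubble point ψ → 0, so ΣzᵢKᵢ = 1 with Kᵢ = Pᵢˢᵃᵗ/P ⇒ P = ΣzᵢPᵢˢᵃᵗ.
P = 0.1953·377.8 + 0.3188·197.5 + 0.4859·131.1 = 200.4488 kPa
yᵢ = zᵢPᵢˢᵃᵗ/P ⇒ y_3 = 0.4859·131.1/200.4488 = 0.3178

Pbub = 200.4488 kPa, y_3 = 0.3178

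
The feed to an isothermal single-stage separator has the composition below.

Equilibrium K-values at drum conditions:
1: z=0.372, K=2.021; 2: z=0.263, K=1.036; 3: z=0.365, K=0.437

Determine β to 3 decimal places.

β = 0.435

Material balance + equilibrium reduce to Σ zᵢ(Kᵢ−1)/(1+β(Kᵢ−1)) = 0.
Check two-phase: ΣzᵢKᵢ = 1.184 > 1 and Σzᵢ/Kᵢ = 1.273 > 1, so g(0) = 0.184 > 0 and g(1) = -0.273 < 0.
Newton iteration, β⁰ = 0.56:
  β = 0.560: g = -0.0492, g' = -0.404 → β = 0.438
  β = 0.438: g = -0.0011, g' = -0.389 → β = 0.435
Converged at β = 0.435.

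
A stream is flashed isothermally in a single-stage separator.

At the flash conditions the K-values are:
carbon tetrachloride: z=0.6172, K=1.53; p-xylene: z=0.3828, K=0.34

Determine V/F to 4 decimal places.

V/F = 0.2129

Material balance + equilibrium reduce to Σ zᵢ(Kᵢ−1)/(1+V/F(Kᵢ−1)) = 0.
Check two-phase: ΣzᵢKᵢ = 1.0745 > 1 and Σzᵢ/Kᵢ = 1.5293 > 1, so g(0) = 0.0745 > 0 and g(1) = -0.5293 < 0.
Binary case is linear: z₁(K₁−1)(1+V/F(K₂−1)) + z₂(K₂−1)(1+V/F(K₁−1)) = 0
⇒ V/F = [z₁(K₁−1)+z₂(K₂−1)] / [−(K₁−1)(K₂−1)] = 0.07447/0.34980 = 0.2129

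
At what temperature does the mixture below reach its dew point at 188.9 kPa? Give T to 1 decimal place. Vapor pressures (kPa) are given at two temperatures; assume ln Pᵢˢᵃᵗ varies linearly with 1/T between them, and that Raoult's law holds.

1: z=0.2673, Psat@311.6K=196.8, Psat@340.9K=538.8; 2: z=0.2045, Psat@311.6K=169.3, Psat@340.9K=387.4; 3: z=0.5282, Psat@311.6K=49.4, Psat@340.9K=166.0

T = 334.6 K

Dew-point temperature: Σzᵢ·P/Pᵢˢᵃᵗ(T) = 1. Interpolate ln Pᵢˢᵃᵗ = aᵢ + bᵢ/T.
  T = 311.6 K: ΣzᵢP/Pᵢˢᵃᵗ = 2.5045
  T = 340.9 K: ΣzᵢP/Pᵢˢᵃᵗ = 0.7945
  T = 326.2 K: ΣzᵢP/Pᵢˢᵃᵗ = 1.3746
  T = 333.5 K: ΣzᵢP/Pᵢˢᵃᵗ = 1.0402
  T = 337.2 K: ΣzᵢP/Pᵢˢᵃᵗ = 0.9076
  T = 335.4 K: ΣzᵢP/Pᵢˢᵃᵗ = 0.9694
Interpolating between 333.5 K and 335.4 K gives T ≈ 334.6 K.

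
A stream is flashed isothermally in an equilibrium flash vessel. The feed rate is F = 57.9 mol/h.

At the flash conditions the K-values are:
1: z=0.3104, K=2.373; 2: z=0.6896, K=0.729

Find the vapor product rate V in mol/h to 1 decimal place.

V = 37.2 mol/h

Newton iteration, ψ⁰ = 0.61:
  ψ = 0.6100: g = 0.00804, g' = -0.2460 → ψ = 0.6427
  ψ = 0.6427: g = 0.00011, g' = -0.2394 → ψ = 0.6431
Converged at ψ = 0.6431.
Then V = ψ·F = 0.6431·57.9 = 37.2 mol/h and L = F − V = 20.7 mol/h.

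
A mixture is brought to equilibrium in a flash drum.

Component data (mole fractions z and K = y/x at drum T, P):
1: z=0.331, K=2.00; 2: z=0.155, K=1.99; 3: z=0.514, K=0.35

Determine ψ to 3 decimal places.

Let ψ = V/F and solve Σ zᵢ(Kᵢ−1)/(1+ψ(Kᵢ−1)) = 0.
Check two-phase: ΣzᵢKᵢ = 1.150 > 1 and Σzᵢ/Kᵢ = 1.712 > 1, so g(0) = 0.150 > 0 and g(1) = -0.712 < 0.
Newton iteration, ψ⁰ = 0.66:
  ψ = 0.660: g = -0.2929, g' = -0.842 → ψ = 0.312
  ψ = 0.312: g = -0.0496, g' = -0.623 → ψ = 0.232
Converged at ψ = 0.232.

ψ = 0.232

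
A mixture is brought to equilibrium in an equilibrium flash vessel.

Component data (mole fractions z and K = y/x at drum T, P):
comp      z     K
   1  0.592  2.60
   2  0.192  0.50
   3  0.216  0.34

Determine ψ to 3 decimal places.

Iterate (Newton) starting at ψ = 0.5:
  ψ = 0.500: g = 0.1854, g' = -0.763 → ψ = 0.743
Converged at ψ = 0.743.

ψ = 0.743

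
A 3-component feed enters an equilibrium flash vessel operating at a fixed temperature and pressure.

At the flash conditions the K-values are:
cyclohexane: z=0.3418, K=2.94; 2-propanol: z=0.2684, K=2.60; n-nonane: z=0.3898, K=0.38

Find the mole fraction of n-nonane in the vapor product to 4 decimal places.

y_n-nonane = 0.2819

Material balance + equilibrium reduce to Σ zᵢ(Kᵢ−1)/(1+ψ(Kᵢ−1)) = 0.
Feasibility: ΣzᵢKᵢ = 1.8509, Σzᵢ/Kᵢ = 1.2453 — both > 1, two phases present.
Newton–Raphson from ψ = 0.5:
  ψ = 0.5000: g = 0.22492, g' = -0.8583 → ψ = 0.7621
  ψ = 0.7621: g = 0.00292, g' = -0.8874 → ψ = 0.7653
Converged at ψ = 0.7653.
Compositions from xᵢ = zᵢ/(1+ψ(Kᵢ−1)), yᵢ = Kᵢxᵢ:
  cyclohexane: x = 0.1376, y = 0.4044
  2-propanol: x = 0.1207, y = 0.3137
  n-nonane: x = 0.7418, y = 0.2819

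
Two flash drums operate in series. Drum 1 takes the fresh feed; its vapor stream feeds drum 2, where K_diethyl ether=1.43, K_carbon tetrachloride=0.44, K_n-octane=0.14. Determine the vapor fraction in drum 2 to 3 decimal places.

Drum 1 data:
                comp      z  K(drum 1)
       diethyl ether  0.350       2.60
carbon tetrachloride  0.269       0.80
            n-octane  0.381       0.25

V/F (drum 2) = 0.192

Drum 1:
Newton–Raphson from ψ₁ = 0.34:
  ψ₁ = 0.340: g = -0.0786, g' = -0.774 → ψ₁ = 0.239
  ψ₁ = 0.239: g = 0.0008, g' = -0.799 → ψ₁ = 0.240
Converged at ψ₁ = 0.240.
Drum-1 compositions:
  diethyl ether: x = 0.253, y = 0.658
  carbon tetrachloride: x = 0.283, y = 0.226
  n-octane: x = 0.464, y = 0.116
Drum-2 feed = drum-1 vapor: z₂ = (0.6579, 0.2260, 0.1161).
Drum 2:
Newton iteration, ψ₂⁰ = 0.35:
  ψ₂ = 0.350: g = -0.0544, g' = -0.377 → ψ₂ = 0.206
  ψ₂ = 0.206: g = -0.0045, g' = -0.320 → ψ₂ = 0.192
Converged at ψ₂ = 0.192.
  diethyl ether: x = 0.608, y = 0.869
  carbon tetrachloride: x = 0.253, y = 0.111
  n-octane: x = 0.139, y = 0.019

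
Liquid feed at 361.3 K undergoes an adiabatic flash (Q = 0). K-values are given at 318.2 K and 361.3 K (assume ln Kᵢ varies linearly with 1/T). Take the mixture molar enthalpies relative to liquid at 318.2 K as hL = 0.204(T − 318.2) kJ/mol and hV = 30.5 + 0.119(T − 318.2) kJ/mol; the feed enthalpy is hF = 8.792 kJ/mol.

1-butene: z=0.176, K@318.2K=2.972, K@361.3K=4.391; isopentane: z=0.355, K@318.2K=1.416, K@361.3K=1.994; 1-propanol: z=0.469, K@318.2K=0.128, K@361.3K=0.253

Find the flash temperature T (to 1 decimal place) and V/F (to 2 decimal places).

T = 332.1 K, V/F = 0.20

Adiabatic flash: solve Rachford–Rice at each trial T, then check hF = ψ·hV(T) + (1−ψ)·hL(T).
  T = 318.2 K: K = (2.972, 1.416, 0.128), RR gives ψ = 0.083, H_out = 2.536 kJ/mol
  T = 361.3 K: K = (4.391, 1.994, 0.253), RR gives ψ = 0.406, H_out = 19.680 kJ/mol
  T = 339.8 K: K = (3.659, 1.699, 0.184), RR gives ψ = 0.261, H_out = 11.887 kJ/mol
  T = 329.0 K: K = (3.309, 1.556, 0.154), RR gives ψ = 0.179, H_out = 7.489 kJ/mol
  T = 334.4 K: K = (3.482, 1.627, 0.169), RR gives ψ = 0.221, H_out = 9.744 kJ/mol
  T = 331.7 K: K = (3.395, 1.591, 0.161), RR gives ψ = 0.200, H_out = 8.632 kJ/mol
  T = 333.0 K: K = (3.437, 1.609, 0.165), RR gives ψ = 0.210, H_out = 9.171 kJ/mol
Linear interpolation between T = 331.7 (H_out = 8.632) and T = 333.0 (H_out = 9.171) on hF = 8.792 gives T ≈ 332.1 K, at which ψ = 0.20.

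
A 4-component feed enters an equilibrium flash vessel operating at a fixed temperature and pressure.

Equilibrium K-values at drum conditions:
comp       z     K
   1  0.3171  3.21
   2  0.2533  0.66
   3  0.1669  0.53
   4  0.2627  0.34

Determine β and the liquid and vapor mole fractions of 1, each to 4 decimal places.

Rachford–Rice: g(β) = Σ zᵢ(Kᵢ−1)/(1+β(Kᵢ−1)) = 0.
Feasibility: ΣzᵢKᵢ = 1.3628, Σzᵢ/Kᵢ = 1.5701 — both > 1, two phases present.
Iterate (Newton) starting at β = 0.34:
  β = 0.3400: g = -0.01416, g' = -0.7848 → β = 0.3220
  β = 0.3220: g = 0.00015, g' = -0.8013 → β = 0.3221
Converged at β = 0.3221.
Compositions from xᵢ = zᵢ/(1+β(Kᵢ−1)), yᵢ = Kᵢxᵢ:
  1: x = 0.1852, y = 0.5946
  2: x = 0.2845, y = 0.1877
  3: x = 0.1967, y = 0.1042
  4: x = 0.3336, y = 0.1134

β = 0.3221, x_1 = 0.1852, y_1 = 0.5946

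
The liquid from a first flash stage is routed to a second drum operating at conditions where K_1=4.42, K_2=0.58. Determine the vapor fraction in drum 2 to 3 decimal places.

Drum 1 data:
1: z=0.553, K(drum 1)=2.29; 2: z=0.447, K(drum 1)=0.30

Drum 1:
Let ψ₁ = V/F and solve Σ zᵢ(Kᵢ−1)/(1+ψ₁(Kᵢ−1)) = 0.
g(0) = ΣzᵢKᵢ − 1 = 0.400 and g(1) = 1 − Σzᵢ/Kᵢ = -0.731, so a root lies in (0, 1).
Binary case is linear: z₁(K₁−1)(1+ψ₁(K₂−1)) + z₂(K₂−1)(1+ψ₁(K₁−1)) = 0
⇒ ψ₁ = [z₁(K₁−1)+z₂(K₂−1)] / [−(K₁−1)(K₂−1)] = 0.4005/0.9030 = 0.443
Drum-1 compositions:
  1: x = 0.352, y = 0.806
  2: x = 0.648, y = 0.194
Drum-2 feed = drum-1 liquid: z₂ = (0.3518, 0.6482).
Drum 2:
Iterate (Newton) starting at ψ₂ = 0.64:
  ψ₂ = 0.640: g = 0.0049, g' = -0.618 → ψ₂ = 0.648
Converged at ψ₂ = 0.648.
  1: x = 0.109, y = 0.483
  2: x = 0.891, y = 0.517

V/F (drum 2) = 0.648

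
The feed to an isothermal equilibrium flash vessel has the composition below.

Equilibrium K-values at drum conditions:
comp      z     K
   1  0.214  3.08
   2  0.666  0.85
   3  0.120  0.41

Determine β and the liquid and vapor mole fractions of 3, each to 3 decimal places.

β = 0.531, x_3 = 0.175, y_3 = 0.072

Rachford–Rice: g(β) = Σ zᵢ(Kᵢ−1)/(1+β(Kᵢ−1)) = 0.
Check two-phase: ΣzᵢKᵢ = 1.274 > 1 and Σzᵢ/Kᵢ = 1.146 > 1, so g(0) = 0.274 > 0 and g(1) = -0.146 < 0.
Iterate (Newton) starting at β = 0.5:
  β = 0.500: g = 0.0098, g' = -0.324 → β = 0.530
  β = 0.530: g = 0.0001, g' = -0.316 → β = 0.531
Converged at β = 0.531.
Compositions from xᵢ = zᵢ/(1+β(Kᵢ−1)), yᵢ = Kᵢxᵢ:
  1: x = 0.102, y = 0.313
  2: x = 0.724, y = 0.615
  3: x = 0.175, y = 0.072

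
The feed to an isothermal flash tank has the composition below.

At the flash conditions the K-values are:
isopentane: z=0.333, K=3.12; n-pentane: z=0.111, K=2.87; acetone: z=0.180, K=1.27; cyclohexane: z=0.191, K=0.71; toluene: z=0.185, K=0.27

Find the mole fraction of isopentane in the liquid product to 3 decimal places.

x_isopentane = 0.125

Material balance + equilibrium reduce to Σ zᵢ(Kᵢ−1)/(1+ψ(Kᵢ−1)) = 0.
Feasibility: ΣzᵢKᵢ = 1.772, Σzᵢ/Kᵢ = 1.241 — both > 1, two phases present.
Iterate (Newton) starting at ψ = 0.67:
  ψ = 0.670: g = 0.0919, g' = -0.744 → ψ = 0.794
  ψ = 0.794: g = -0.0061, g' = -0.864 → ψ = 0.786
Converged at ψ = 0.786.
Compositions from xᵢ = zᵢ/(1+ψ(Kᵢ−1)), yᵢ = Kᵢxᵢ:
  isopentane: x = 0.125, y = 0.390
  n-pentane: x = 0.045, y = 0.129
  acetone: x = 0.148, y = 0.189
  cyclohexane: x = 0.247, y = 0.176
  toluene: x = 0.434, y = 0.117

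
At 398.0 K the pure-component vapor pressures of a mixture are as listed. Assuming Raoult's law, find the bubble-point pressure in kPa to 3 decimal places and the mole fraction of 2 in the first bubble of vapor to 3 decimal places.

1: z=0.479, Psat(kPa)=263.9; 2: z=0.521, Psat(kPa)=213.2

Pbub = 237.485 kPa, y_2 = 0.468

At the bubble point ψ → 0, so ΣzᵢKᵢ = 1 with Kᵢ = Pᵢˢᵃᵗ/P ⇒ P = ΣzᵢPᵢˢᵃᵗ.
P = 0.479·263.9 + 0.521·213.2 = 237.485 kPa
yᵢ = zᵢPᵢˢᵃᵗ/P ⇒ y_2 = 0.521·213.2/237.485 = 0.468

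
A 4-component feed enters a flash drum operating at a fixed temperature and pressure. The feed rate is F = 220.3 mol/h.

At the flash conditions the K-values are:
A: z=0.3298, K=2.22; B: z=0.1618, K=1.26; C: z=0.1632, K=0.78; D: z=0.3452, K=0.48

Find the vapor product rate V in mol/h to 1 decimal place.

V = 112.6 mol/h

Newton–Raphson from V/F = 0.5:
  V/F = 0.5000: g = 0.00422, g' = -0.3784 → V/F = 0.5112
Converged at V/F = 0.5112.
Then V = V/F·F = 0.5112·220.3 = 112.6 mol/h and L = F − V = 107.7 mol/h.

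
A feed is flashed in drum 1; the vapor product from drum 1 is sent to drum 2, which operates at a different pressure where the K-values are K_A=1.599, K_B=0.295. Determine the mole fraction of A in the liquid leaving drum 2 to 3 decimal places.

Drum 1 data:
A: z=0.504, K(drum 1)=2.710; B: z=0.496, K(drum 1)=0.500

x_A (drum 2) = 0.541

Drum 1:
Iterate (Newton) starting at ψ₁ = 0.5:
  ψ₁ = 0.500: g = 0.1339, g' = -0.649 → ψ₁ = 0.706
  ψ₁ = 0.706: g = 0.0069, g' = -0.599 → ψ₁ = 0.718
Converged at ψ₁ = 0.718.
Drum-1 compositions:
  A: x = 0.226, y = 0.613
  B: x = 0.774, y = 0.387
Drum-2 feed = drum-1 vapor: z₂ = (0.6131, 0.3869).
Drum 2:
Material balance + equilibrium reduce to Σ zᵢ(Kᵢ−1)/(1+ψ₂(Kᵢ−1)) = 0.
g(0) = ΣzᵢKᵢ − 1 = 0.095 and g(1) = 1 − Σzᵢ/Kᵢ = -0.695, so a root lies in (0, 1).
Newton iteration, ψ₂⁰ = 0.6:
  ψ₂ = 0.600: g = -0.2025, g' = -0.697 → ψ₂ = 0.309
  ψ₂ = 0.309: g = -0.0389, g' = -0.471 → ψ₂ = 0.227
  ψ₂ = 0.227: g = -0.0012, g' = -0.443 → ψ₂ = 0.224
Converged at ψ₂ = 0.224.
  A: x = 0.541, y = 0.864
  B: x = 0.459, y = 0.136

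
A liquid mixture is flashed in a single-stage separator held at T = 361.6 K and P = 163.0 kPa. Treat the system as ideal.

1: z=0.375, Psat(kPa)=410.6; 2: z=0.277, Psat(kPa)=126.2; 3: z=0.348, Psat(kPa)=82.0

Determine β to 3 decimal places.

β = 0.552

Raoult's law: Kᵢ = Pᵢˢᵃᵗ/P = Pᵢˢᵃᵗ/163.0.
  K_1 = 410.6/163.0 = 2.51902, K_2 = 126.2/163.0 = 0.77423, K_3 = 82.0/163.0 = 0.50307
Let β = V/F and solve Σ zᵢ(Kᵢ−1)/(1+β(Kᵢ−1)) = 0.
g(0) = ΣzᵢKᵢ − 1 = 0.334 and g(1) = 1 − Σzᵢ/Kᵢ = -0.198, so a root lies in (0, 1).
Newton–Raphson from β = 0.37:
  β = 0.370: g = 0.0845, g' = -0.500 → β = 0.539
  β = 0.539: g = 0.0058, g' = -0.440 → β = 0.552
Converged at β = 0.552.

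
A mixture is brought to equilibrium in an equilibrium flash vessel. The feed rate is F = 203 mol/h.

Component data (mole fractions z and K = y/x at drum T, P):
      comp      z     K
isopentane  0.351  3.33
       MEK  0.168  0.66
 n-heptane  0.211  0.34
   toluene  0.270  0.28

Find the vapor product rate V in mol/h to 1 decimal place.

V = 60.2 mol/h

Newton–Raphson from V/F = 0.5:
  V/F = 0.500: g = -0.2027, g' = -0.981 → V/F = 0.293
  V/F = 0.293: g = 0.0031, g' = -1.062 → V/F = 0.296
Converged at V/F = 0.296.
Then V = V/F·F = 0.2964·203 = 60.2 mol/h and L = F − V = 142.8 mol/h.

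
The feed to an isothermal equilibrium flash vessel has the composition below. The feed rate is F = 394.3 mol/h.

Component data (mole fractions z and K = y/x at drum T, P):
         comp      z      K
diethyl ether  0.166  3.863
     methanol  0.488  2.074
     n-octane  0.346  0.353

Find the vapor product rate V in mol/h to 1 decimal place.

V = 298.7 mol/h

Let β = V/F and solve Σ zᵢ(Kᵢ−1)/(1+β(Kᵢ−1)) = 0.
Check two-phase: ΣzᵢKᵢ = 1.776 > 1 and Σzᵢ/Kᵢ = 1.258 > 1, so g(0) = 0.776 > 0 and g(1) = -0.258 < 0.
Iterate (Newton) starting at β = 0.39:
  β = 0.390: g = 0.2945, g' = -0.842 → β = 0.740
  β = 0.740: g = 0.0153, g' = -0.847 → β = 0.758
  β = 0.758: g = -0.0001, g' = -0.864 → β = 0.757
Converged at β = 0.757.
Then V = β·F = 0.7574·394.3 = 298.7 mol/h and L = F − V = 95.6 mol/h.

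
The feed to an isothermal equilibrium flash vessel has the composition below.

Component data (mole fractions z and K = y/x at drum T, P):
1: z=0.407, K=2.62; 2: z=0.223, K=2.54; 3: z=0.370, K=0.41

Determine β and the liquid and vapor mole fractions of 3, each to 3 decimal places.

β = 0.835, x_3 = 0.730, y_3 = 0.299

Let β = V/F and solve Σ zᵢ(Kᵢ−1)/(1+β(Kᵢ−1)) = 0.
Feasibility: ΣzᵢKᵢ = 1.784, Σzᵢ/Kᵢ = 1.146 — both > 1, two phases present.
Newton–Raphson from β = 0.53:
  β = 0.530: g = 0.2262, g' = -0.742 → β = 0.835
Converged at β = 0.835.
Compositions from xᵢ = zᵢ/(1+β(Kᵢ−1)), yᵢ = Kᵢxᵢ:
  1: x = 0.173, y = 0.453
  2: x = 0.098, y = 0.248
  3: x = 0.730, y = 0.299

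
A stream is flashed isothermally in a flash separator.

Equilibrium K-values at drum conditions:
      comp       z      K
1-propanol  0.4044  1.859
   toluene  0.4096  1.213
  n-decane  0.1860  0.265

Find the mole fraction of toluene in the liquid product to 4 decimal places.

Rachford–Rice: g(β) = Σ zᵢ(Kᵢ−1)/(1+β(Kᵢ−1)) = 0.
Feasibility: ΣzᵢKᵢ = 1.2979, Σzᵢ/Kᵢ = 1.2571 — both > 1, two phases present.
Iterate (Newton) starting at β = 0.5:
  β = 0.5000: g = 0.10571, g' = -0.4124 → β = 0.7564
  β = 0.7564: g = -0.02214, g' = -0.6330 → β = 0.7214
  β = 0.7214: g = -0.00090, g' = -0.5830 → β = 0.7198
Converged at β = 0.7198.
Compositions from xᵢ = zᵢ/(1+β(Kᵢ−1)), yᵢ = Kᵢxᵢ:
  1-propanol: x = 0.2499, y = 0.4645
  toluene: x = 0.3551, y = 0.4308
  n-decane: x = 0.3950, y = 0.1047

x_toluene = 0.3551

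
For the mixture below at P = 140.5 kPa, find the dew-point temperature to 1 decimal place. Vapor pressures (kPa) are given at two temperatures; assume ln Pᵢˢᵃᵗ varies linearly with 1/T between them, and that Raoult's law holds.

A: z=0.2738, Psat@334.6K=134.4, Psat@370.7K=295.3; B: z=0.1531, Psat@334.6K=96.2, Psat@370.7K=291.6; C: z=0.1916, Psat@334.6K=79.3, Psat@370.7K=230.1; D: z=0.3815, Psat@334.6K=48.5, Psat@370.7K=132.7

Dew-point temperature: Σzᵢ·P/Pᵢˢᵃᵗ(T) = 1. Interpolate ln Pᵢˢᵃᵗ = aᵢ + bᵢ/T.
  T = 334.6 K: ΣzᵢP/Pᵢˢᵃᵗ = 1.9545
  T = 370.7 K: ΣzᵢP/Pᵢˢᵃᵗ = 0.7250
  T = 352.6 K: ΣzᵢP/Pᵢˢᵃᵗ = 1.1607
  T = 361.6 K: ΣzᵢP/Pᵢˢᵃᵗ = 0.9129
  T = 357.1 K: ΣzᵢP/Pᵢˢᵃᵗ = 1.0277
  T = 359.4 K: ΣzᵢP/Pᵢˢᵃᵗ = 0.9670
Interpolating between 357.1 K and 359.4 K gives T ≈ 358.1 K.

T = 358.1 K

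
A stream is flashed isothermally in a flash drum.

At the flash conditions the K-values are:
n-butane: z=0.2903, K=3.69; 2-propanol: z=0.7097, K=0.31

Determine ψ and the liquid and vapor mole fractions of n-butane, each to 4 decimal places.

ψ = 0.1569, x_n-butane = 0.2041, y_n-butane = 0.7533

Let ψ = V/F and solve Σ zᵢ(Kᵢ−1)/(1+ψ(Kᵢ−1)) = 0.
Check two-phase: ΣzᵢKᵢ = 1.2912 > 1 and Σzᵢ/Kᵢ = 2.3680 > 1, so g(0) = 0.2912 > 0 and g(1) = -1.3680 < 0.
Iterate (Newton) starting at ψ = 0.31:
  ψ = 0.3100: g = -0.19712, g' = -1.1714 → ψ = 0.1417
  ψ = 0.1417: g = 0.02261, g' = -1.5162 → ψ = 0.1566
  ψ = 0.1566: g = 0.00039, g' = -1.4646 → ψ = 0.1569
Converged at ψ = 0.1569.
Compositions from xᵢ = zᵢ/(1+ψ(Kᵢ−1)), yᵢ = Kᵢxᵢ:
  n-butane: x = 0.2041, y = 0.7533
  2-propanol: x = 0.7959, y = 0.2467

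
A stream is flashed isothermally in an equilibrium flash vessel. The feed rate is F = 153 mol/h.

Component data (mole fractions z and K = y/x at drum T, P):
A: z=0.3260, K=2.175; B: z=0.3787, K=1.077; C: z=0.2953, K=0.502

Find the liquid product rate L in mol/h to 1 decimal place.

Newton iteration, ψ⁰ = 0.59:
  ψ = 0.5900: g = 0.04587, g' = -0.3059 → ψ = 0.7399
  ψ = 0.7399: g = -0.00038, g' = -0.3144 → ψ = 0.7387
Converged at ψ = 0.7387.
Then V = ψ·F = 0.7387·153 = 113.0 mol/h and L = F − V = 40.0 mol/h.

L = 40.0 mol/h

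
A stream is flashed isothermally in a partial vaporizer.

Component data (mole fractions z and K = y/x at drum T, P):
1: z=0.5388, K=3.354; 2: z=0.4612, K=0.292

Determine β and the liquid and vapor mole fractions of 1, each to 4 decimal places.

β = 0.5651, x_1 = 0.2312, y_1 = 0.7755

Material balance + equilibrium reduce to Σ zᵢ(Kᵢ−1)/(1+β(Kᵢ−1)) = 0.
Check two-phase: ΣzᵢKᵢ = 1.9418 > 1 and Σzᵢ/Kᵢ = 1.7401 > 1, so g(0) = 0.9418 > 0 and g(1) = -0.7401 < 0.
Binary case is linear: z₁(K₁−1)(1+β(K₂−1)) + z₂(K₂−1)(1+β(K₁−1)) = 0
⇒ β = [z₁(K₁−1)+z₂(K₂−1)] / [−(K₁−1)(K₂−1)] = 0.94181/1.66663 = 0.5651
Compositions from xᵢ = zᵢ/(1+β(Kᵢ−1)), yᵢ = Kᵢxᵢ:
  1: x = 0.2312, y = 0.7755
  2: x = 0.7688, y = 0.2245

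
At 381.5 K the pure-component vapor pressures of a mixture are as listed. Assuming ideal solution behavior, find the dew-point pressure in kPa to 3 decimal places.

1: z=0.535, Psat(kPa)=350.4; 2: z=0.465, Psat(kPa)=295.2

Pdew = 322.370 kPa

At the dew point ψ → 1, so Σzᵢ/Kᵢ = 1 with Kᵢ = Pᵢˢᵃᵗ/P ⇒ 1/P = Σzᵢ/Pᵢˢᵃᵗ.
1/P = 0.535/350.4 + 0.465/295.2 = 0.003102 ⇒ P = 322.370 kPa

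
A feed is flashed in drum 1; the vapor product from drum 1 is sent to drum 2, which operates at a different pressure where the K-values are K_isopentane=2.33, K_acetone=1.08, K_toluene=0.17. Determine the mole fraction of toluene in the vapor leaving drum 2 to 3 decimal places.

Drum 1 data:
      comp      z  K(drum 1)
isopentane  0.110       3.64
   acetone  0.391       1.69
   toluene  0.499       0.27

Drum 1:
Rachford–Rice: g(ψ₁) = Σ zᵢ(Kᵢ−1)/(1+ψ₁(Kᵢ−1)) = 0.
g(0) = ΣzᵢKᵢ − 1 = 0.196 and g(1) = 1 − Σzᵢ/Kᵢ = -1.110, so a root lies in (0, 1).
Newton iteration, ψ₁⁰ = 0.5:
  ψ₁ = 0.500: g = -0.2479, g' = -0.905 → ψ₁ = 0.226
  ψ₁ = 0.226: g = -0.0210, g' = -0.821 → ψ₁ = 0.200
  ψ₁ = 0.200: g = 0.0002, g' = -0.836 → ψ₁ = 0.201
Converged at ψ₁ = 0.201.
Drum-1 compositions:
  isopentane: x = 0.072, y = 0.262
  acetone: x = 0.343, y = 0.580
  toluene: x = 0.585, y = 0.158
Drum-2 feed = drum-1 vapor: z₂ = (0.2617, 0.5804, 0.1579).
Drum 2:
Let ψ₂ = V/F and solve Σ zᵢ(Kᵢ−1)/(1+ψ₂(Kᵢ−1)) = 0.
Check two-phase: ΣzᵢKᵢ = 1.264 > 1 and Σzᵢ/Kᵢ = 1.578 > 1, so g(0) = 0.264 > 0 and g(1) = -0.578 < 0.
Newton iteration, ψ₂⁰ = 0.5:
  ψ₂ = 0.500: g = 0.0297, g' = -0.488 → ψ₂ = 0.561
  ψ₂ = 0.561: g = -0.0014, g' = -0.536 → ψ₂ = 0.558
Converged at ψ₂ = 0.558.
  isopentane: x = 0.150, y = 0.350
  acetone: x = 0.556, y = 0.600
  toluene: x = 0.294, y = 0.050

y_toluene (drum 2) = 0.050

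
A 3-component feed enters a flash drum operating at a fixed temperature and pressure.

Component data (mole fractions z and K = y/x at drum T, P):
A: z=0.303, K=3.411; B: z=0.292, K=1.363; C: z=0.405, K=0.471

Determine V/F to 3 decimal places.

Material balance + equilibrium reduce to Σ zᵢ(Kᵢ−1)/(1+V/F(Kᵢ−1)) = 0.
g(0) = ΣzᵢKᵢ − 1 = 0.622 and g(1) = 1 − Σzᵢ/Kᵢ = -0.163, so a root lies in (0, 1).
Newton iteration, V/F⁰ = 0.55:
  V/F = 0.550: g = 0.1003, g' = -0.578 → V/F = 0.724
  V/F = 0.724: g = 0.0030, g' = -0.555 → V/F = 0.729
Converged at V/F = 0.729.

V/F = 0.729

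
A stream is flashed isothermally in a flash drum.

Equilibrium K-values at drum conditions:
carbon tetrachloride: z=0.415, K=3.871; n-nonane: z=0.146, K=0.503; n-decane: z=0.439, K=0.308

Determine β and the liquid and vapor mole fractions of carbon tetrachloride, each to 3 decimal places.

Rachford–Rice: g(β) = Σ zᵢ(Kᵢ−1)/(1+β(Kᵢ−1)) = 0.
Feasibility: ΣzᵢKᵢ = 1.815, Σzᵢ/Kᵢ = 1.823 — both > 1, two phases present.
Newton–Raphson from β = 0.58:
  β = 0.580: g = -0.1624, g' = -1.139 → β = 0.437
Converged at β = 0.437.
Compositions from xᵢ = zᵢ/(1+β(Kᵢ−1)), yᵢ = Kᵢxᵢ:
  carbon tetrachloride: x = 0.184, y = 0.712
  n-nonane: x = 0.187, y = 0.094
  n-decane: x = 0.629, y = 0.194

β = 0.437, x_carbon tetrachloride = 0.184, y_carbon tetrachloride = 0.712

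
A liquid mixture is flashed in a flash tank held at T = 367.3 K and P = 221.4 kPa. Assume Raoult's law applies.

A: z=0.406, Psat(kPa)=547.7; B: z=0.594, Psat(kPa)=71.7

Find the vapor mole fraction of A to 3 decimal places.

Raoult's law: Kᵢ = Pᵢˢᵃᵗ/P = Pᵢˢᵃᵗ/221.4.
  K_A = 547.7/221.4 = 2.47380, K_B = 71.7/221.4 = 0.32385
Binary case is linear: z₁(K₁−1)(1+ψ(K₂−1)) + z₂(K₂−1)(1+ψ(K₁−1)) = 0
⇒ ψ = [z₁(K₁−1)+z₂(K₂−1)] / [−(K₁−1)(K₂−1)] = 0.1967/0.9965 = 0.197
Compositions from xᵢ = zᵢ/(1+ψ(Kᵢ−1)), yᵢ = Kᵢxᵢ:
  A: x = 0.314, y = 0.778
  B: x = 0.686, y = 0.222

y_A = 0.778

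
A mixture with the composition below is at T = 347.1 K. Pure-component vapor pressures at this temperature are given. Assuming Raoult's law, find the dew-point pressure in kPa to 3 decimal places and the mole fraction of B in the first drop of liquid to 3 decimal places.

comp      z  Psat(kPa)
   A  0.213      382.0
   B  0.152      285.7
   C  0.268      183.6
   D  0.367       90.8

At the dew point ψ → 1, so Σzᵢ/Kᵢ = 1 with Kᵢ = Pᵢˢᵃᵗ/P ⇒ 1/P = Σzᵢ/Pᵢˢᵃᵗ.
1/P = 0.213/382.0 + 0.152/285.7 + 0.268/183.6 + 0.367/90.8 = 0.006591 ⇒ P = 151.718 kPa
xᵢ = zᵢP/Pᵢˢᵃᵗ ⇒ x_B = 0.152·151.718/285.7 = 0.081

Pdew = 151.718 kPa, x_B = 0.081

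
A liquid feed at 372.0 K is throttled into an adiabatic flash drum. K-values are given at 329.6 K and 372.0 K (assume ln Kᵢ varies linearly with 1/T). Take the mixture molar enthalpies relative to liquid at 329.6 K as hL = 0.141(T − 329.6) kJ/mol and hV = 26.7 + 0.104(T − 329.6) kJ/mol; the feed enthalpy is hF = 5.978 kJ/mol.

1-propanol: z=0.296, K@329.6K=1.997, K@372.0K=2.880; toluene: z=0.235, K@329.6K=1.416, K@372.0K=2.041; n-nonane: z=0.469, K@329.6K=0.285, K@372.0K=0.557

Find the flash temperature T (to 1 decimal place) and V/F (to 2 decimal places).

Adiabatic flash: solve Rachford–Rice at each trial T, then check hF = ψ·hV(T) + (1−ψ)·hL(T).
  T = 329.6 K: K = (1.997, 1.416, 0.285), RR gives ψ = 0.102, H_out = 2.720 kJ/mol
  T = 372.0 K: K = (2.880, 2.041, 0.557), RR gives ψ = 0.873, H_out = 27.921 kJ/mol
  T = 350.8 K: K = (2.425, 1.719, 0.407), RR gives ψ = 0.458, H_out = 14.864 kJ/mol
  T = 340.2 K: K = (2.207, 1.565, 0.342), RR gives ψ = 0.286, H_out = 9.017 kJ/mol
  T = 334.9 K: K = (2.101, 1.490, 0.313), RR gives ψ = 0.197, H_out = 5.970 kJ/mol
  T = 337.5 K: K = (2.153, 1.526, 0.327), RR gives ψ = 0.241, H_out = 7.484 kJ/mol
  T = 336.2 K: K = (2.127, 1.508, 0.320), RR gives ψ = 0.219, H_out = 6.732 kJ/mol
Linear interpolation between T = 334.9 (H_out = 5.970) and T = 336.2 (H_out = 6.732) on hF = 5.978 gives T ≈ 334.9 K, at which ψ = 0.20.

T = 334.9 K, V/F = 0.20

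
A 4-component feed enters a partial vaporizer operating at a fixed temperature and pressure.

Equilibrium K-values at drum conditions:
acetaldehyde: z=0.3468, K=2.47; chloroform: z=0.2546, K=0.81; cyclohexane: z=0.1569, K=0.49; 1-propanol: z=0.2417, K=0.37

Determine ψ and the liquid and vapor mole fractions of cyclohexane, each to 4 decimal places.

Material balance + equilibrium reduce to Σ zᵢ(Kᵢ−1)/(1+ψ(Kᵢ−1)) = 0.
Check two-phase: ΣzᵢKᵢ = 1.2291 > 1 and Σzᵢ/Kᵢ = 1.4282 > 1, so g(0) = 0.2291 > 0 and g(1) = -0.4282 < 0.
Newton–Raphson from ψ = 0.67:
  ψ = 0.6700: g = -0.18364, g' = -0.5837 → ψ = 0.3554
  ψ = 0.3554: g = -0.01095, g' = -0.5540 → ψ = 0.3356
  ψ = 0.3356: g = 0.00006, g' = -0.5602 → ψ = 0.3357
Converged at ψ = 0.3357.
Compositions from xᵢ = zᵢ/(1+ψ(Kᵢ−1)), yᵢ = Kᵢxᵢ:
  acetaldehyde: x = 0.2322, y = 0.5735
  chloroform: x = 0.2719, y = 0.2203
  cyclohexane: x = 0.1893, y = 0.0928
  1-propanol: x = 0.3065, y = 0.1134

ψ = 0.3357, x_cyclohexane = 0.1893, y_cyclohexane = 0.0928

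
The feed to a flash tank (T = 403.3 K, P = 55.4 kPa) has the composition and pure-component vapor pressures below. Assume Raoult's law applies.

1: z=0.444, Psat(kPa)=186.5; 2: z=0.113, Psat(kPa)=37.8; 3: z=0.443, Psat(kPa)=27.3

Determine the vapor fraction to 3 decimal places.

Raoult's law: Kᵢ = Pᵢˢᵃᵗ/P = Pᵢˢᵃᵗ/55.4.
  K_1 = 186.5/55.4 = 3.36643, K_2 = 37.8/55.4 = 0.68231, K_3 = 27.3/55.4 = 0.49278
Let ψ = V/F and solve Σ zᵢ(Kᵢ−1)/(1+ψ(Kᵢ−1)) = 0.
Feasibility: ΣzᵢKᵢ = 1.790, Σzᵢ/Kᵢ = 1.196 — both > 1, two phases present.
Newton iteration, ψ⁰ = 0.5:
  ψ = 0.500: g = 0.1375, g' = -0.742 → ψ = 0.685
  ψ = 0.685: g = 0.0105, g' = -0.648 → ψ = 0.701
Converged at ψ = 0.701.

ψ = 0.701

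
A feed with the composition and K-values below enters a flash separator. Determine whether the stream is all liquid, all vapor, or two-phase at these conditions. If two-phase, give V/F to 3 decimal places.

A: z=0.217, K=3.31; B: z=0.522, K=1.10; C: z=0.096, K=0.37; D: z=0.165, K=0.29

ΣzᵢKᵢ = 1.376; Σzᵢ/Kᵢ = 1.369.
Both exceed 1, so a two-phase solution exists.
Iterate (Newton) starting at ψ = 0.47:
  ψ = 0.470: g = 0.0285, g' = -0.535 → ψ = 0.523
Converged at ψ = 0.523.

two-phase, V/F = 0.523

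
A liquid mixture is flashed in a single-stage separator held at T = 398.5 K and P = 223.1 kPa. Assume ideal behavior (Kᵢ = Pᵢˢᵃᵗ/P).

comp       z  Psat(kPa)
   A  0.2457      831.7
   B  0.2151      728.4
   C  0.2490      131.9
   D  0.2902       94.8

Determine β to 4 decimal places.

Raoult's law: Kᵢ = Pᵢˢᵃᵗ/P = Pᵢˢᵃᵗ/223.1.
  K_A = 831.7/223.1 = 3.727925, K_B = 728.4/223.1 = 3.264904, K_C = 131.9/223.1 = 0.591215, K_D = 94.8/223.1 = 0.424922
Material balance + equilibrium reduce to Σ zᵢ(Kᵢ−1)/(1+β(Kᵢ−1)) = 0.
Feasibility: ΣzᵢKᵢ = 1.8888, Σzᵢ/Kᵢ = 1.2359 — both > 1, two phases present.
Iterate (Newton) starting at β = 0.5:
  β = 0.5000: g = 0.14981, g' = -0.8246 → β = 0.6817
  β = 0.6817: g = 0.01030, g' = -0.7337 → β = 0.6957
Converged at β = 0.6957.

β = 0.6957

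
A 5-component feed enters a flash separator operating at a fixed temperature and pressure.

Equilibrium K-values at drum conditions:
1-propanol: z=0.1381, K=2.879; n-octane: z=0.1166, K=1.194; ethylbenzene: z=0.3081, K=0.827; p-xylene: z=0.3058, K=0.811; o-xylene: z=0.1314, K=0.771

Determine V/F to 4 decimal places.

Material balance + equilibrium reduce to Σ zᵢ(Kᵢ−1)/(1+V/F(Kᵢ−1)) = 0.
Feasibility: ΣzᵢKᵢ = 1.1409, Σzᵢ/Kᵢ = 1.0657 — both > 1, two phases present.
Newton–Raphson from V/F = 0.5:
  V/F = 0.5000: g = -0.00175, g' = -0.1664 → V/F = 0.4895
  V/F = 0.4895: g = 0.00001, g' = -0.1690 → V/F = 0.4896
Converged at V/F = 0.4896.

V/F = 0.4896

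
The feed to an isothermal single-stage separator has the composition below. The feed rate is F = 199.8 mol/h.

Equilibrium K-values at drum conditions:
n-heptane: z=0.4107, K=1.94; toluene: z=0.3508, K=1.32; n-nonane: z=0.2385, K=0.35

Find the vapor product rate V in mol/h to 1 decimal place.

Newton–Raphson from β = 0.5:
  β = 0.5000: g = 0.12973, g' = -0.4158 → β = 0.8120
  β = 0.8120: g = -0.02026, g' = -0.5913 → β = 0.7777
  β = 0.7777: g = -0.00062, g' = -0.5563 → β = 0.7766
Converged at β = 0.7766.
Then V = β·F = 0.7766·199.8 = 155.2 mol/h and L = F − V = 44.6 mol/h.

V = 155.2 mol/h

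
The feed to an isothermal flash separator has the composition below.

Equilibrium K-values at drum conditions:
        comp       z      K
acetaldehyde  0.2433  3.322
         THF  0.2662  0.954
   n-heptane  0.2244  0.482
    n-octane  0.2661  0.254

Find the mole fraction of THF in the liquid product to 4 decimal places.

x_THF = 0.2688

Iterate (Newton) starting at ψ = 0.5:
  ψ = 0.5000: g = -0.22458, g' = -0.7678 → ψ = 0.2075
  ψ = 0.2075: g = 0.00376, g' = -0.8809 → ψ = 0.2118
Converged at ψ = 0.2118.
Compositions from xᵢ = zᵢ/(1+ψ(Kᵢ−1)), yᵢ = Kᵢxᵢ:
  acetaldehyde: x = 0.1631, y = 0.5418
  THF: x = 0.2688, y = 0.2565
  n-heptane: x = 0.2521, y = 0.1215
  n-octane: x = 0.3160, y = 0.0803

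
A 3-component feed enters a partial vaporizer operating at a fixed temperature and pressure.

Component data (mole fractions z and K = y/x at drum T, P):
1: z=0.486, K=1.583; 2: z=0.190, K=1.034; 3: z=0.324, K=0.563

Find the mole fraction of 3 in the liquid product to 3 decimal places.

Rachford–Rice: g(ψ) = Σ zᵢ(Kᵢ−1)/(1+ψ(Kᵢ−1)) = 0.
Check two-phase: ΣzᵢKᵢ = 1.148 > 1 and Σzᵢ/Kᵢ = 1.066 > 1, so g(0) = 0.148 > 0 and g(1) = -0.066 < 0.
Iterate (Newton) starting at ψ = 0.54:
  ψ = 0.540: g = 0.0365, g' = -0.202 → ψ = 0.721
  ψ = 0.721: g = -0.0009, g' = -0.214 → ψ = 0.717
Converged at ψ = 0.717.
Compositions from xᵢ = zᵢ/(1+ψ(Kᵢ−1)), yᵢ = Kᵢxᵢ:
  1: x = 0.343, y = 0.543
  2: x = 0.185, y = 0.192
  3: x = 0.472, y = 0.266

x_3 = 0.472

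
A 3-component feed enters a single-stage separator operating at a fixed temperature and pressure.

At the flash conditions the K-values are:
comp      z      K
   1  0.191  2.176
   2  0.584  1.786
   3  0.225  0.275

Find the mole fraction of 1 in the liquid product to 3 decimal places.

Material balance + equilibrium reduce to Σ zᵢ(Kᵢ−1)/(1+V/F(Kᵢ−1)) = 0.
g(0) = ΣzᵢKᵢ − 1 = 0.521 and g(1) = 1 − Σzᵢ/Kᵢ = -0.233, so a root lies in (0, 1).
Newton iteration, V/F⁰ = 0.5:
  V/F = 0.500: g = 0.2151, g' = -0.582 → V/F = 0.870
  V/F = 0.870: g = -0.0579, g' = -1.058 → V/F = 0.815
  V/F = 0.815: g = -0.0043, g' = -0.910 → V/F = 0.810
Converged at V/F = 0.810.
Compositions from xᵢ = zᵢ/(1+V/F(Kᵢ−1)), yᵢ = Kᵢxᵢ:
  1: x = 0.098, y = 0.213
  2: x = 0.357, y = 0.637
  3: x = 0.545, y = 0.150

x_1 = 0.098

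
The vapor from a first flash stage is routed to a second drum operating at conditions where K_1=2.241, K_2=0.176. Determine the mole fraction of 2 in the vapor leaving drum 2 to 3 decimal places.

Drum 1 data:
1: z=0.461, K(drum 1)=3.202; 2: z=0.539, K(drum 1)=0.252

Drum 1:
Material balance + equilibrium reduce to Σ zᵢ(Kᵢ−1)/(1+ψ₁(Kᵢ−1)) = 0.
Feasibility: ΣzᵢKᵢ = 1.612, Σzᵢ/Kᵢ = 2.283 — both > 1, two phases present.
Newton iteration, ψ₁⁰ = 0.42:
  ψ₁ = 0.420: g = -0.0605, g' = -1.244 → ψ₁ = 0.371
  ψ₁ = 0.371: g = 0.0002, g' = -1.255 → ψ₁ = 0.372
Converged at ψ₁ = 0.372.
Drum-1 compositions:
  1: x = 0.254, y = 0.812
  2: x = 0.746, y = 0.188
Drum-2 feed = drum-1 vapor: z₂ = (0.8119, 0.1881).
Drum 2:
Rachford–Rice: g(ψ₂) = Σ zᵢ(Kᵢ−1)/(1+ψ₂(Kᵢ−1)) = 0.
Check two-phase: ΣzᵢKᵢ = 1.853 > 1 and Σzᵢ/Kᵢ = 1.431 > 1, so g(0) = 0.853 > 0 and g(1) = -0.431 < 0.
Binary case is linear: z₁(K₁−1)(1+ψ₂(K₂−1)) + z₂(K₂−1)(1+ψ₂(K₁−1)) = 0
⇒ ψ₂ = [z₁(K₁−1)+z₂(K₂−1)] / [−(K₁−1)(K₂−1)] = 0.8526/1.0226 = 0.834
  1: x = 0.399, y = 0.894
  2: x = 0.601, y = 0.106

y_2 (drum 2) = 0.106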